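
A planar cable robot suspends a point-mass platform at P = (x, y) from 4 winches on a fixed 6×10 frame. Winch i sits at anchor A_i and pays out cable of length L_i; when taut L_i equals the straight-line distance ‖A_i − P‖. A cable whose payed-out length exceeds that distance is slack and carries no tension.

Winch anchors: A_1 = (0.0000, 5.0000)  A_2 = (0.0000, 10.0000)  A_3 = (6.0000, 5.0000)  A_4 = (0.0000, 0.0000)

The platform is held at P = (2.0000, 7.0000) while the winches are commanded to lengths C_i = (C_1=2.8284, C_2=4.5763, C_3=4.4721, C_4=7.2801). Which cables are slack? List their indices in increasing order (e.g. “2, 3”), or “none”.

cable 1: L_1 = ‖A_1−P‖ = 2.8284;  C_1 = 2.8284 → taut
cable 2: L_2 = ‖A_2−P‖ = 3.6056;  C_2 = 4.5763 → slack
cable 3: L_3 = ‖A_3−P‖ = 4.4721;  C_3 = 4.4721 → taut
cable 4: L_4 = ‖A_4−P‖ = 7.2801;  C_4 = 7.2801 → taut

2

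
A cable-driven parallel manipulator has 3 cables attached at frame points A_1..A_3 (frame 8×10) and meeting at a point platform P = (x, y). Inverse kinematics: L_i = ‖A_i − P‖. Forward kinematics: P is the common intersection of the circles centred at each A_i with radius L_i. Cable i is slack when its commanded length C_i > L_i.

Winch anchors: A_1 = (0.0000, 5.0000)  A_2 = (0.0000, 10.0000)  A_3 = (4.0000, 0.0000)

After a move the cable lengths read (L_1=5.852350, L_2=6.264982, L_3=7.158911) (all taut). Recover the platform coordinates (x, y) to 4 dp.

expand ‖A_i−P‖²=L_i² and subtract eq 1 (q_i ≔ ‖A_i‖²−L_i²)
q_1 = 0.0000+25.0000−34.2500 = -9.2500
eq1−eq2 → [0.0000  -10.0000]·P = -70.0000
eq1−eq3 → [-8.0000  10.0000]·P = 26.0000
2×2 solve → P = (5.5000, 7.0000)

(5.5000, 7.0000)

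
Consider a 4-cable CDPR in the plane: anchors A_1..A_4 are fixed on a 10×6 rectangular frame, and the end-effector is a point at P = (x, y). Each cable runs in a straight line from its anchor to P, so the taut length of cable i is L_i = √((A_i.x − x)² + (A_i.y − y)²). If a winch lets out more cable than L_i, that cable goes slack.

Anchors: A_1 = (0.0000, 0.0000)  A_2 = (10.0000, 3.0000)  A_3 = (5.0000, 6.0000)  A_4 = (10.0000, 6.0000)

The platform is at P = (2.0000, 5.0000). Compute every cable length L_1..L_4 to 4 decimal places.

(5.3852, 8.2462, 3.1623, 8.0623)

L_1: Δ = A_1−P = (-2.0000, -5.0000) → ‖Δ‖ = √29.0000 = 5.3852
L_2: Δ = A_2−P = (8.0000, -2.0000) → ‖Δ‖ = √68.0000 = 8.2462
L_3: Δ = A_3−P = (3.0000, 1.0000) → ‖Δ‖ = √10.0000 = 3.1623
L_4: Δ = A_4−P = (8.0000, 1.0000) → ‖Δ‖ = √65.0000 = 8.0623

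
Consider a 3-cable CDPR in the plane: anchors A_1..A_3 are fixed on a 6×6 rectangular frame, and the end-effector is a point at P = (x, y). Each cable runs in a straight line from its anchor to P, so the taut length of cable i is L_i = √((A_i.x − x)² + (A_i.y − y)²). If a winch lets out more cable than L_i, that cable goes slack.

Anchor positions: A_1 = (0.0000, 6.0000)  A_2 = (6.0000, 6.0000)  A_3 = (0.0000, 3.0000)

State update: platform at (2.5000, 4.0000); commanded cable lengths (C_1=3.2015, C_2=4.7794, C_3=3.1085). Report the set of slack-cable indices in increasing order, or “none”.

cable 1: √((-2.5000)²+(2.0000)²)=3.2016, C_1=3.2015: taut
cable 2: √((3.5000)²+(2.0000)²)=4.0311, C_2=4.7794: slack
cable 3: √((-2.5000)²+(-1.0000)²)=2.6926, C_3=3.1085: slack

2, 3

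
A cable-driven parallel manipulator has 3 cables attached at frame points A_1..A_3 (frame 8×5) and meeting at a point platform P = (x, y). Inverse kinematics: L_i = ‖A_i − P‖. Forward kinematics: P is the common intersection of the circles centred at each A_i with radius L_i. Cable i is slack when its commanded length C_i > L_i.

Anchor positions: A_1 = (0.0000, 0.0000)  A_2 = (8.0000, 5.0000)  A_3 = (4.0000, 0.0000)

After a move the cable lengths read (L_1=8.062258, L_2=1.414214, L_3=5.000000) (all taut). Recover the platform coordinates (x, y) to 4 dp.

(7.0000, 4.0000)

circle eqns → linear via eq_j − eq_1; set k_j = A_j·A_j − L_j²
k_1 = 0.0000+0.0000−65.0000 = -65.0000
-16.0000·x − 10.0000·y = k_1−k_2 = -152.0000
-8.0000·x + 0.0000·y = k_1−k_3 = -56.0000
solve first two rows → x=7.0000, y=4.0000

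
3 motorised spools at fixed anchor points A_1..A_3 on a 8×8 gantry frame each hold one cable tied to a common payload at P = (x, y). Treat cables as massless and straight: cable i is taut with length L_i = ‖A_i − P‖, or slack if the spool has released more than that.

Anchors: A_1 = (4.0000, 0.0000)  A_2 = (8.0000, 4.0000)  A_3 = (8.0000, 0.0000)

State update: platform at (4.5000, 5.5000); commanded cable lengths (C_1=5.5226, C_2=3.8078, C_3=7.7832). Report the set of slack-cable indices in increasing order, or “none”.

3

i=1: geometric 5.5227 vs commanded 5.5226 ⇒ taut
i=2: geometric 3.8079 vs commanded 3.8078 ⇒ taut
i=3: geometric 6.5192 vs commanded 7.7832 ⇒ slack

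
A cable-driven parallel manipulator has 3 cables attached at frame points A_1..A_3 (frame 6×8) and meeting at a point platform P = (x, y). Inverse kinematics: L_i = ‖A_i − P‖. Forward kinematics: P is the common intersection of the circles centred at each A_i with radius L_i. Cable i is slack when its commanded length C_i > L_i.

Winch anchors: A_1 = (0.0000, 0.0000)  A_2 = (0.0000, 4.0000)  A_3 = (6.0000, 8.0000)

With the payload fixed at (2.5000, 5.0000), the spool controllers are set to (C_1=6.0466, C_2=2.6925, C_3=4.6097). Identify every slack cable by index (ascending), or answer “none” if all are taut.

cable 1: √((-2.5000)²+(-5.0000)²)=5.5902, C_1=6.0466: slack
cable 2: √((-2.5000)²+(-1.0000)²)=2.6926, C_2=2.6925: taut
cable 3: √((3.5000)²+(3.0000)²)=4.6098, C_3=4.6097: taut

1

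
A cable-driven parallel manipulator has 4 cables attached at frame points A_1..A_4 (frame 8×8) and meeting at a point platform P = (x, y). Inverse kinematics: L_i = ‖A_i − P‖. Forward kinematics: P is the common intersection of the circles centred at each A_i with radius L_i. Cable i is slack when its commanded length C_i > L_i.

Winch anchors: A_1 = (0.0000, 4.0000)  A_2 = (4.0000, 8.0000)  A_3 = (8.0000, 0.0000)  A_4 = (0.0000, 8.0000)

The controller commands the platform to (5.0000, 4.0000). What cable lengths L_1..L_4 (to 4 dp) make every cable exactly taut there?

L_1 = √((0.0000−5.0000)² + (4.0000−4.0000)²) = 5.0000
L_2 = √((4.0000−5.0000)² + (8.0000−4.0000)²) = 4.1231
L_3 = √((8.0000−5.0000)² + (0.0000−4.0000)²) = 5.0000
L_4 = √((0.0000−5.0000)² + (8.0000−4.0000)²) = 6.4031

(5.0000, 4.1231, 5.0000, 6.4031)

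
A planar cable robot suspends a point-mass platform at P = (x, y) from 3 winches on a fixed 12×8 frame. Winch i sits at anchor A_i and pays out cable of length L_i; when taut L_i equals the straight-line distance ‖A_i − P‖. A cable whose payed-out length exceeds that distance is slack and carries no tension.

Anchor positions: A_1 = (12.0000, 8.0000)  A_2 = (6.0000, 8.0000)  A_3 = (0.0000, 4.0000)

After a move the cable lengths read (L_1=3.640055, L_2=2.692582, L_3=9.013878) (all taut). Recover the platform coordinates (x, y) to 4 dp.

(8.5000, 7.0000)

expand ‖A_i−P‖²=L_i² and subtract eq 1 (k_i ≔ ‖A_i‖²−L_i²)
k_1 = 144.0000+64.0000−13.2500 = 194.7500
eq1−eq2 → [12.0000  0.0000]·P = 102.0000
eq1−eq3 → [24.0000  8.0000]·P = 260.0000
2×2 solve → P = (8.5000, 7.0000)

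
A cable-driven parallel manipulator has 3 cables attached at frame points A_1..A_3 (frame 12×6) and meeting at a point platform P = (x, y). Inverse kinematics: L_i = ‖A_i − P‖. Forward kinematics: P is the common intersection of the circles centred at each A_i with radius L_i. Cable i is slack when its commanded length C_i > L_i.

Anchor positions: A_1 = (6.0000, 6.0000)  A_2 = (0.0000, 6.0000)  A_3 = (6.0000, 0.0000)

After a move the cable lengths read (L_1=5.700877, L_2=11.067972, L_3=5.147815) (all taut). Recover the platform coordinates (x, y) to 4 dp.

(10.5000, 2.5000)

circle eqns → linear via eq_j − eq_1; set c_j = A_j·A_j − L_j²
c_1 = 36.0000+36.0000−32.5000 = 39.5000
12.0000·x + 0.0000·y = c_1−c_2 = 126.0000
0.0000·x + 12.0000·y = c_1−c_3 = 30.0000
solve first two rows → x=10.5000, y=2.5000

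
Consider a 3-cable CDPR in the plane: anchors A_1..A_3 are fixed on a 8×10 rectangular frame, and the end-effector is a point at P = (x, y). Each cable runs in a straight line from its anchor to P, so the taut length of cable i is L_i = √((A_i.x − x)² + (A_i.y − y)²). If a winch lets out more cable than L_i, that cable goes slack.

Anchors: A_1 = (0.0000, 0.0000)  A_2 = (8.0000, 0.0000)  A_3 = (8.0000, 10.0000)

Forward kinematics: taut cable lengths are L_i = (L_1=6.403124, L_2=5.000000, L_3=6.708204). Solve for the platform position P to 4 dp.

(5.0000, 4.0000)

expand ‖A_i−P‖²=L_i² and subtract eq 1 (c_i ≔ ‖A_i‖²−L_i²)
c_1 = 0.0000+0.0000−41.0000 = -41.0000
eq1−eq2 → [-16.0000  0.0000]·P = -80.0000
eq1−eq3 → [-16.0000  -20.0000]·P = -160.0000
2×2 solve → P = (5.0000, 4.0000)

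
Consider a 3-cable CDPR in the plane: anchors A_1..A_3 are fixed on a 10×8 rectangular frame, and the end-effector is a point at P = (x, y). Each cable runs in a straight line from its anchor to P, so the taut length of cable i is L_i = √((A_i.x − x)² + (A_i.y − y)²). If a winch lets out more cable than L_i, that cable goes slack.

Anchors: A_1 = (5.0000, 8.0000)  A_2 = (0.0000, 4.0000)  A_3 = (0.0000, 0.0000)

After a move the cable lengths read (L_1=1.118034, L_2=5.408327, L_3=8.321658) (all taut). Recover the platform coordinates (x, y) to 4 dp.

(4.5000, 7.0000)

expand ‖A_i−P‖²=L_i² and subtract eq 1 (c_i ≔ ‖A_i‖²−L_i²)
c_1 = 25.0000+64.0000−1.2500 = 87.7500
eq1−eq2 → [10.0000  8.0000]·P = 101.0000
eq1−eq3 → [10.0000  16.0000]·P = 157.0000
2×2 solve → P = (4.5000, 7.0000)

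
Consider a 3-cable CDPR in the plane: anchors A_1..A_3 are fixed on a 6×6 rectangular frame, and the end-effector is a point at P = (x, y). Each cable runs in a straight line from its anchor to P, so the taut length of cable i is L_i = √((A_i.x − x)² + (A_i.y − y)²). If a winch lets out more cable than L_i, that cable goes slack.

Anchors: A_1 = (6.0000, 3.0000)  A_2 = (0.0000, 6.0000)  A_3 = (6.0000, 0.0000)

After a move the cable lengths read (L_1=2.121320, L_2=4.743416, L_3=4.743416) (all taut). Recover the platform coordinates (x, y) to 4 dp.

(4.5000, 4.5000)

circle eqns → linear via eq_j − eq_1; set k_j = A_j·A_j − L_j²
k_1 = 36.0000+9.0000−4.5000 = 40.5000
12.0000·x − 6.0000·y = k_1−k_2 = 27.0000
0.0000·x + 6.0000·y = k_1−k_3 = 27.0000
solve first two rows → x=4.5000, y=4.5000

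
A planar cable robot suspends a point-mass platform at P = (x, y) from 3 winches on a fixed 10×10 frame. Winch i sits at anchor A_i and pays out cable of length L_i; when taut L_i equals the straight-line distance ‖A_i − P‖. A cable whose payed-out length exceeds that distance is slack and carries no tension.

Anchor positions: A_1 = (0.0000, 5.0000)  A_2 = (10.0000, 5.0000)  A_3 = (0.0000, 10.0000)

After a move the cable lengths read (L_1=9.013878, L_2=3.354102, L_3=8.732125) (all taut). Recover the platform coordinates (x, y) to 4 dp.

expand ‖A_i−P‖²=L_i² and subtract eq 1 (c_i ≔ ‖A_i‖²−L_i²)
c_1 = 0.0000+25.0000−81.2500 = -56.2500
eq1−eq2 → [-20.0000  0.0000]·P = -170.0000
eq1−eq3 → [0.0000  -10.0000]·P = -80.0000
2×2 solve → P = (8.5000, 8.0000)

(8.5000, 8.0000)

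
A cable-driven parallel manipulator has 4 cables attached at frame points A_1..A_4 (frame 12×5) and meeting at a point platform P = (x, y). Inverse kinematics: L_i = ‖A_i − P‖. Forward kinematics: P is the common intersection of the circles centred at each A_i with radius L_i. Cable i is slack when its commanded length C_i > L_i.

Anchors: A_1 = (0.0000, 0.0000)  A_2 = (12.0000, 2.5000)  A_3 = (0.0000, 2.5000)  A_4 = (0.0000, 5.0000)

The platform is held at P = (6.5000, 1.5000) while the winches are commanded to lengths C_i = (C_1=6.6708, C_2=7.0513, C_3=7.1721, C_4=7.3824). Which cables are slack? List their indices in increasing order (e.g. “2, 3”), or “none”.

2, 3

cable 1: √((-6.5000)²+(-1.5000)²)=6.6708, C_1=6.6708: taut
cable 2: √((5.5000)²+(1.0000)²)=5.5902, C_2=7.0513: slack
cable 3: √((-6.5000)²+(1.0000)²)=6.5765, C_3=7.1721: slack
cable 4: √((-6.5000)²+(3.5000)²)=7.3824, C_4=7.3824: taut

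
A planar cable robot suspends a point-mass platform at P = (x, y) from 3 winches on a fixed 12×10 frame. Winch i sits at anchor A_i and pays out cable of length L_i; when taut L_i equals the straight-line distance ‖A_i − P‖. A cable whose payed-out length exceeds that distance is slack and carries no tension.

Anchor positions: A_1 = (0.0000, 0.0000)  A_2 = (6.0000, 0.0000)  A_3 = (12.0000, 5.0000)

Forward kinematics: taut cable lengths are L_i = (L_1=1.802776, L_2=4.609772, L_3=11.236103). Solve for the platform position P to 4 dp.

each cable: (A_i−P)·(A_i−P) = L_i²; let q_i = ‖A_i‖²−L_i²
q_1 = 0.0000+0.0000−3.2500 = -3.2500
row 1: -12.0000x + 0.0000y = -18.0000  (q_2=14.7500)
row 2: -24.0000x − 10.0000y = -46.0000  (q_3=42.7500)
Cramer on rows 1–2 → x = 1.5000, y = 1.0000

(1.5000, 1.0000)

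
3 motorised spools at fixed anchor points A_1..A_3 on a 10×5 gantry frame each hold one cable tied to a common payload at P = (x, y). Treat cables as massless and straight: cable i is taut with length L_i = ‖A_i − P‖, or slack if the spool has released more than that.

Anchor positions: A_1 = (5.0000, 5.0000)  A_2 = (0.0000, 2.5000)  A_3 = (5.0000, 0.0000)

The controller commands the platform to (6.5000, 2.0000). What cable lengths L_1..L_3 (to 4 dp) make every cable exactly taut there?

(3.3541, 6.5192, 2.5000)

L_1 = √((5.0000−6.5000)² + (5.0000−2.0000)²) = 3.3541
L_2 = √((0.0000−6.5000)² + (2.5000−2.0000)²) = 6.5192
L_3 = √((5.0000−6.5000)² + (0.0000−2.0000)²) = 2.5000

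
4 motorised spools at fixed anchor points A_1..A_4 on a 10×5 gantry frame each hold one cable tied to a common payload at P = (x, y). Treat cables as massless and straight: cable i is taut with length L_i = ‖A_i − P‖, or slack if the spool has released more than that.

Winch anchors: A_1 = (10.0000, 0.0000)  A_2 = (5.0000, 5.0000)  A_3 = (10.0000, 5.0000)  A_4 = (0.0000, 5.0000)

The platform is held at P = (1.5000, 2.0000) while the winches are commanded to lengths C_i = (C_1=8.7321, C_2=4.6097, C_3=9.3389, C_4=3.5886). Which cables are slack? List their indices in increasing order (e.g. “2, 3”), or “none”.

3, 4

cable 1: √((8.5000)²+(-2.0000)²)=8.7321, C_1=8.7321: taut
cable 2: √((3.5000)²+(3.0000)²)=4.6098, C_2=4.6097: taut
cable 3: √((8.5000)²+(3.0000)²)=9.0139, C_3=9.3389: slack
cable 4: √((-1.5000)²+(3.0000)²)=3.3541, C_4=3.5886: slack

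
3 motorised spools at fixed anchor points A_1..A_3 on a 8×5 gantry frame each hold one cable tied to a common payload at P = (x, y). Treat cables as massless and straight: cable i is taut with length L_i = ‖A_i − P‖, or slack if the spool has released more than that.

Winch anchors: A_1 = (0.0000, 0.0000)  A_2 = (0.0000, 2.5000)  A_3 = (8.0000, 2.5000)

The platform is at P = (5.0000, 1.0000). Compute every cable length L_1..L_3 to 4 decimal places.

L_1: Δ = A_1−P = (-5.0000, -1.0000) → ‖Δ‖ = √26.0000 = 5.0990
L_2: Δ = A_2−P = (-5.0000, 1.5000) → ‖Δ‖ = √27.2500 = 5.2202
L_3: Δ = A_3−P = (3.0000, 1.5000) → ‖Δ‖ = √11.2500 = 3.3541

(5.0990, 5.2202, 3.3541)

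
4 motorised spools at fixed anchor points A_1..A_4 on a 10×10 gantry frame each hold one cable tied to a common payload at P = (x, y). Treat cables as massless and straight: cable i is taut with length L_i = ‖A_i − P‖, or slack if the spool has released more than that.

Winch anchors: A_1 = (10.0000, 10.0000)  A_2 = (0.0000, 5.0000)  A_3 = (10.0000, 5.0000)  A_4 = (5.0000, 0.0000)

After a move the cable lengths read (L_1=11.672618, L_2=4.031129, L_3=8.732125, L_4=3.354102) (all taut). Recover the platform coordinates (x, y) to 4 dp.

circle eqns → linear via eq_j − eq_1; set c_j = A_j·A_j − L_j²
c_1 = 100.0000+100.0000−136.2500 = 63.7500
20.0000·x + 10.0000·y = c_1−c_2 = 55.0000
0.0000·x + 10.0000·y = c_1−c_3 = 15.0000
10.0000·x + 20.0000·y = c_1−c_4 = 50.0000
solve first two rows → x=2.0000, y=1.5000
check cable 4: ‖A_4−P‖² = 11.2500 ≈ L_4² = 11.2500 ✓

(2.0000, 1.5000)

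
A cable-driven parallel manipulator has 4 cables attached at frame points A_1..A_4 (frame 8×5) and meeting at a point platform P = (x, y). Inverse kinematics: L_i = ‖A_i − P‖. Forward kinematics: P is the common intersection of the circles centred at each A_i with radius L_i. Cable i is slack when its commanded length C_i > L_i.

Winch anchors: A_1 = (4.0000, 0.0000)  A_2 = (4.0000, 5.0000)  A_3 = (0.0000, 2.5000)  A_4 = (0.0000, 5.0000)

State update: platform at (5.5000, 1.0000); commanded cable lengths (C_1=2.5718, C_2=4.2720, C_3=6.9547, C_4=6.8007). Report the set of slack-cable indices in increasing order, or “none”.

cable 1: √((-1.5000)²+(-1.0000)²)=1.8028, C_1=2.5718: slack
cable 2: √((-1.5000)²+(4.0000)²)=4.2720, C_2=4.2720: taut
cable 3: √((-5.5000)²+(1.5000)²)=5.7009, C_3=6.9547: slack
cable 4: √((-5.5000)²+(4.0000)²)=6.8007, C_4=6.8007: taut

1, 3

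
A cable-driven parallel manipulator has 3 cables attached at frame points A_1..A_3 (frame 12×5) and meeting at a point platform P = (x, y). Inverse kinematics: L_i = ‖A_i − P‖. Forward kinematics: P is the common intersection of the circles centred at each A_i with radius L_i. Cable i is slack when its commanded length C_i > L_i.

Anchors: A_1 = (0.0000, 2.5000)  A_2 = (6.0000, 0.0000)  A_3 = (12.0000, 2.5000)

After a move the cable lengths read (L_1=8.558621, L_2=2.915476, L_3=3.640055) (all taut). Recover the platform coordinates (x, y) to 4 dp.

(8.5000, 1.5000)

each cable: (A_i−P)·(A_i−P) = L_i²; let k_i = ‖A_i‖²−L_i²
k_1 = 0.0000+6.2500−73.2500 = -67.0000
row 1: -12.0000x + 5.0000y = -94.5000  (k_2=27.5000)
row 2: -24.0000x + 0.0000y = -204.0000  (k_3=137.0000)
Cramer on rows 1–2 → x = 8.5000, y = 1.5000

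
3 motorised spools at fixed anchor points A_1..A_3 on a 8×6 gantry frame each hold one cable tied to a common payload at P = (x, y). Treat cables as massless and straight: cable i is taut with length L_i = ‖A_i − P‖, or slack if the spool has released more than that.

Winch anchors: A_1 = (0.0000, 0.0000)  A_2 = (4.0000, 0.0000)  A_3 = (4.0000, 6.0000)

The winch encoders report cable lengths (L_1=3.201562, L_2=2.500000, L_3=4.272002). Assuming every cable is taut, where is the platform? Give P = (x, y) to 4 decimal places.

(2.5000, 2.0000)

circle eqns → linear via eq_j − eq_1; set c_j = A_j·A_j − L_j²
c_1 = 0.0000+0.0000−10.2500 = -10.2500
-8.0000·x + 0.0000·y = c_1−c_2 = -20.0000
-8.0000·x − 12.0000·y = c_1−c_3 = -44.0000
solve first two rows → x=2.5000, y=2.0000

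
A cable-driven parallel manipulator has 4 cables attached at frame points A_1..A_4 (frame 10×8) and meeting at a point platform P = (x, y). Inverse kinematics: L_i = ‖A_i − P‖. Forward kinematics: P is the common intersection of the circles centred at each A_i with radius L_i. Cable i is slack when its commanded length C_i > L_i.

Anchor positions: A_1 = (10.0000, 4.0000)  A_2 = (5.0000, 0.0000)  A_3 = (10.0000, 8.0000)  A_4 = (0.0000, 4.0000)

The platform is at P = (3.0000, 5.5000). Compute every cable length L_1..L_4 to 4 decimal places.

(7.1589, 5.8523, 7.4330, 3.3541)

cable 1: Δx=7.0000, Δy=-1.5000; L_1 = √(Δx²+Δy²) = 7.1589
cable 2: Δx=2.0000, Δy=-5.5000; L_2 = √(Δx²+Δy²) = 5.8523
cable 3: Δx=7.0000, Δy=2.5000; L_3 = √(Δx²+Δy²) = 7.4330
cable 4: Δx=-3.0000, Δy=-1.5000; L_4 = √(Δx²+Δy²) = 3.3541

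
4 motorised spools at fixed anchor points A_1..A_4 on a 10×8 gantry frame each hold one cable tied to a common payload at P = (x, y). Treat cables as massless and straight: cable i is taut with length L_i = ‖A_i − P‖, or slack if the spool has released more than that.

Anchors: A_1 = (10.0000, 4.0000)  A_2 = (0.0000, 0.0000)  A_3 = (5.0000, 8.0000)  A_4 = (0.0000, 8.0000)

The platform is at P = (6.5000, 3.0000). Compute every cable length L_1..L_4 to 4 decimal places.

(3.6401, 7.1589, 5.2202, 8.2006)

L_1 = √((10.0000−6.5000)² + (4.0000−3.0000)²) = 3.6401
L_2 = √((0.0000−6.5000)² + (0.0000−3.0000)²) = 7.1589
L_3 = √((5.0000−6.5000)² + (8.0000−3.0000)²) = 5.2202
L_4 = √((0.0000−6.5000)² + (8.0000−3.0000)²) = 8.2006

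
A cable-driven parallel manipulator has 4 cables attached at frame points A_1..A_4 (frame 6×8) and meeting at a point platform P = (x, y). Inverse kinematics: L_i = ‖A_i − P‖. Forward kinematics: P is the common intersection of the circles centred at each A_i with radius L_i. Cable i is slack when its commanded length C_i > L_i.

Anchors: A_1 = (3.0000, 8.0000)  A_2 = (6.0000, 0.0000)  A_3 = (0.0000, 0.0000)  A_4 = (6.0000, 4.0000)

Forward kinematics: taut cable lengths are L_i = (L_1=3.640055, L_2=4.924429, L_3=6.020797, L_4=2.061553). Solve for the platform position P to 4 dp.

(4.0000, 4.5000)

each cable: (A_i−P)·(A_i−P) = L_i²; let k_i = ‖A_i‖²−L_i²
k_1 = 9.0000+64.0000−13.2500 = 59.7500
row 1: -6.0000x + 16.0000y = 48.0000  (k_2=11.7500)
row 2: 6.0000x + 16.0000y = 96.0000  (k_3=-36.2500)
row 3: -6.0000x + 8.0000y = 12.0000  (k_4=47.7500)
Cramer on rows 1–2 → x = 4.0000, y = 4.5000
check cable 4: ‖A_4−P‖² = 4.2500 ≈ L_4² = 4.2500 ✓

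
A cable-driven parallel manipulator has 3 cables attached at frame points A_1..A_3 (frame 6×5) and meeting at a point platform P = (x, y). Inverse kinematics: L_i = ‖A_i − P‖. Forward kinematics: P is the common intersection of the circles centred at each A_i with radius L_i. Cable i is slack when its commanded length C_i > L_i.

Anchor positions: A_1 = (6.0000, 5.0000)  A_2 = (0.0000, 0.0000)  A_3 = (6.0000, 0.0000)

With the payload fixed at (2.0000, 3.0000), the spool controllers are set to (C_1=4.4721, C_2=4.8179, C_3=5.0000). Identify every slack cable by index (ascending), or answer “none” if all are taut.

cable 1: L_1 = ‖A_1−P‖ = 4.4721;  C_1 = 4.4721 → taut
cable 2: L_2 = ‖A_2−P‖ = 3.6056;  C_2 = 4.8179 → slack
cable 3: L_3 = ‖A_3−P‖ = 5.0000;  C_3 = 5.0000 → taut

2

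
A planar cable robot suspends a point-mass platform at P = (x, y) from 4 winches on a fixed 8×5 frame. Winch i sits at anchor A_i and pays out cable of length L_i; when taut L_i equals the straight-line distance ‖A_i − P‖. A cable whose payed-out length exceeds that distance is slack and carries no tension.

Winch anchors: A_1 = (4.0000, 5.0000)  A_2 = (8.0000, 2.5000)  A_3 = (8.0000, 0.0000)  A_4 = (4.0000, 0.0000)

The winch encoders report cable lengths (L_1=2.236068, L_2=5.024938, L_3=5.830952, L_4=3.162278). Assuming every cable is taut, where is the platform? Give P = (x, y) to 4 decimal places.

circle eqns → linear via eq_j − eq_1; set q_j = A_j·A_j − L_j²
q_1 = 16.0000+25.0000−5.0000 = 36.0000
-8.0000·x + 5.0000·y = q_1−q_2 = -9.0000
-8.0000·x + 10.0000·y = q_1−q_3 = 6.0000
0.0000·x + 10.0000·y = q_1−q_4 = 30.0000
solve first two rows → x=3.0000, y=3.0000
check cable 4: ‖A_4−P‖² = 10.0000 ≈ L_4² = 10.0000 ✓

(3.0000, 3.0000)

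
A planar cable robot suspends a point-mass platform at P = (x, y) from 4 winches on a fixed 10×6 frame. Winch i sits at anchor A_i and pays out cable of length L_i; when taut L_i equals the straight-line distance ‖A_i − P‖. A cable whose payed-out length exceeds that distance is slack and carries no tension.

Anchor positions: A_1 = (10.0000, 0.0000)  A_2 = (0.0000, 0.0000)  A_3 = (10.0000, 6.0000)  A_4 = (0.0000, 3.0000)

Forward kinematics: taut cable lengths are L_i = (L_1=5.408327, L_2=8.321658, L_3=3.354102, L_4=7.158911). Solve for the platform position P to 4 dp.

(7.0000, 4.5000)

expand ‖A_i−P‖²=L_i² and subtract eq 1 (k_i ≔ ‖A_i‖²−L_i²)
k_1 = 100.0000+0.0000−29.2500 = 70.7500
eq1−eq2 → [20.0000  0.0000]·P = 140.0000
eq1−eq3 → [0.0000  -12.0000]·P = -54.0000
eq1−eq4 → [20.0000  -6.0000]·P = 113.0000
2×2 solve → P = (7.0000, 4.5000)
check cable 4: ‖A_4−P‖² = 51.2500 ≈ L_4² = 51.2500 ✓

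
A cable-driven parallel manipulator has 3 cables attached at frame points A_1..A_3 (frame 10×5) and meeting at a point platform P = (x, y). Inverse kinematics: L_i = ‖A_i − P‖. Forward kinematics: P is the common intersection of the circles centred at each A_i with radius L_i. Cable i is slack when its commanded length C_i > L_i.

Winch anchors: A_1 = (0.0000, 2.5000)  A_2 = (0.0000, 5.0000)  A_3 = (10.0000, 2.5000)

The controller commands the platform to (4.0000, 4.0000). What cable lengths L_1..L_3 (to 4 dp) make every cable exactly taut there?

(4.2720, 4.1231, 6.1847)

L_1 = √((0.0000−4.0000)² + (2.5000−4.0000)²) = 4.2720
L_2 = √((0.0000−4.0000)² + (5.0000−4.0000)²) = 4.1231
L_3 = √((10.0000−4.0000)² + (2.5000−4.0000)²) = 6.1847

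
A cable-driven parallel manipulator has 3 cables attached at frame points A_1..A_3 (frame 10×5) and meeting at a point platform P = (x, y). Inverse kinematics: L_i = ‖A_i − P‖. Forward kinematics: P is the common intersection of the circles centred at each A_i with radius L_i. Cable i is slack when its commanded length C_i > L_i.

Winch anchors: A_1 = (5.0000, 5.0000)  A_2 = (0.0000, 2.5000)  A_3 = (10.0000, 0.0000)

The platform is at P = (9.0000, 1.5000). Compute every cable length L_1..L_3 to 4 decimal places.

(5.3151, 9.0554, 1.8028)

L_1: Δ = A_1−P = (-4.0000, 3.5000) → ‖Δ‖ = √28.2500 = 5.3151
L_2: Δ = A_2−P = (-9.0000, 1.0000) → ‖Δ‖ = √82.0000 = 9.0554
L_3: Δ = A_3−P = (1.0000, -1.5000) → ‖Δ‖ = √3.2500 = 1.8028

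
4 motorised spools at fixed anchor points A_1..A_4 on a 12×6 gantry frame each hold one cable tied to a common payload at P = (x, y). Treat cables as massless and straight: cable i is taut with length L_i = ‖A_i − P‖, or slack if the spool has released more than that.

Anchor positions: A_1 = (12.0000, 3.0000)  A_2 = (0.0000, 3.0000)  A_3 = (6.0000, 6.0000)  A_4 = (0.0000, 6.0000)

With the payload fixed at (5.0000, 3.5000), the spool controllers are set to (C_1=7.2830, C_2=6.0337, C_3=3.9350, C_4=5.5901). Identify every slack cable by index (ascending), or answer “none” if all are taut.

i=1: geometric 7.0178 vs commanded 7.2830 ⇒ slack
i=2: geometric 5.0249 vs commanded 6.0337 ⇒ slack
i=3: geometric 2.6926 vs commanded 3.9350 ⇒ slack
i=4: geometric 5.5902 vs commanded 5.5901 ⇒ taut

1, 2, 3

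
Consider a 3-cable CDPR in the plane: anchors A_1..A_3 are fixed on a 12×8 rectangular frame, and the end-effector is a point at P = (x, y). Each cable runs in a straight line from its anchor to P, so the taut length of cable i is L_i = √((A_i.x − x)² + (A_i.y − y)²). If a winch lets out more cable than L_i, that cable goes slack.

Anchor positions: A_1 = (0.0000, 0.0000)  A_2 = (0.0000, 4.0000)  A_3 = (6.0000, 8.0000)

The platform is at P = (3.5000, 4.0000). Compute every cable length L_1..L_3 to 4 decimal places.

L_1: Δ = A_1−P = (-3.5000, -4.0000) → ‖Δ‖ = √28.2500 = 5.3151
L_2: Δ = A_2−P = (-3.5000, 0.0000) → ‖Δ‖ = √12.2500 = 3.5000
L_3: Δ = A_3−P = (2.5000, 4.0000) → ‖Δ‖ = √22.2500 = 4.7170

(5.3151, 3.5000, 4.7170)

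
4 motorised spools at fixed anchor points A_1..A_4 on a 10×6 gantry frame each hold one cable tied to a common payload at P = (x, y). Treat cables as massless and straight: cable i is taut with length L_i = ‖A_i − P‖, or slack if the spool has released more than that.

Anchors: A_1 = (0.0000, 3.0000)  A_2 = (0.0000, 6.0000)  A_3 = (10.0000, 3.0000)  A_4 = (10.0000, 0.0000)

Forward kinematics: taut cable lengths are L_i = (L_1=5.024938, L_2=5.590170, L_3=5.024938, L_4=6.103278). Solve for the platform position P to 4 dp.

expand ‖A_i−P‖²=L_i² and subtract eq 1 (k_i ≔ ‖A_i‖²−L_i²)
k_1 = 0.0000+9.0000−25.2500 = -16.2500
eq1−eq2 → [0.0000  -6.0000]·P = -21.0000
eq1−eq3 → [-20.0000  0.0000]·P = -100.0000
eq1−eq4 → [-20.0000  6.0000]·P = -79.0000
2×2 solve → P = (5.0000, 3.5000)
check cable 4: ‖A_4−P‖² = 37.2500 ≈ L_4² = 37.2500 ✓

(5.0000, 3.5000)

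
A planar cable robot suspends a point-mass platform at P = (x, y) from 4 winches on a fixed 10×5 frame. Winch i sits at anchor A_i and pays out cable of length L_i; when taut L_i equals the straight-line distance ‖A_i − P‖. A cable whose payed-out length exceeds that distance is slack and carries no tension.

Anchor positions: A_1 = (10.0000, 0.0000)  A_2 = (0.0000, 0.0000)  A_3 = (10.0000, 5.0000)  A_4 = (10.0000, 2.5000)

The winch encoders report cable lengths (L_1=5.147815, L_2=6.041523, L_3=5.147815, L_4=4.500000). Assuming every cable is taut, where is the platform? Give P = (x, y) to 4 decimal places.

(5.5000, 2.5000)

each cable: (A_i−P)·(A_i−P) = L_i²; let q_i = ‖A_i‖²−L_i²
q_1 = 100.0000+0.0000−26.5000 = 73.5000
row 1: 20.0000x + 0.0000y = 110.0000  (q_2=-36.5000)
row 2: 0.0000x − 10.0000y = -25.0000  (q_3=98.5000)
row 3: 0.0000x − 5.0000y = -12.5000  (q_4=86.0000)
Cramer on rows 1–2 → x = 5.5000, y = 2.5000
check cable 4: ‖A_4−P‖² = 20.2500 ≈ L_4² = 20.2500 ✓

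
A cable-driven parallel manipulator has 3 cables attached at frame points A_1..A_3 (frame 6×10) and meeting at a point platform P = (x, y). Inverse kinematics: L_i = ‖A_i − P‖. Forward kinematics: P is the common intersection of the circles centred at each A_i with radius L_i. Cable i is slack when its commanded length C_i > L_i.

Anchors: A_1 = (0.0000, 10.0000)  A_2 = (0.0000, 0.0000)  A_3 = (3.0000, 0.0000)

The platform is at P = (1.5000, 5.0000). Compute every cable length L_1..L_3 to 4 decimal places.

(5.2202, 5.2202, 5.2202)

cable 1: Δx=-1.5000, Δy=5.0000; L_1 = √(Δx²+Δy²) = 5.2202
cable 2: Δx=-1.5000, Δy=-5.0000; L_2 = √(Δx²+Δy²) = 5.2202
cable 3: Δx=1.5000, Δy=-5.0000; L_3 = √(Δx²+Δy²) = 5.2202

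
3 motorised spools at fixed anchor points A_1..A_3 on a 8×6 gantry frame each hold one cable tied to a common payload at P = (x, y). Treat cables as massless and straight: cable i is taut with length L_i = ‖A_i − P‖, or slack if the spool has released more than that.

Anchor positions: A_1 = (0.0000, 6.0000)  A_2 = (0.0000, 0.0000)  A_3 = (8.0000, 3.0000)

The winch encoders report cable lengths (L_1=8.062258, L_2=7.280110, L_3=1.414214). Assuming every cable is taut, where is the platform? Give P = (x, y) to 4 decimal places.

(7.0000, 2.0000)

each cable: (A_i−P)·(A_i−P) = L_i²; let q_i = ‖A_i‖²−L_i²
q_1 = 0.0000+36.0000−65.0000 = -29.0000
row 1: 0.0000x + 12.0000y = 24.0000  (q_2=-53.0000)
row 2: -16.0000x + 6.0000y = -100.0000  (q_3=71.0000)
Cramer on rows 1–2 → x = 7.0000, y = 2.0000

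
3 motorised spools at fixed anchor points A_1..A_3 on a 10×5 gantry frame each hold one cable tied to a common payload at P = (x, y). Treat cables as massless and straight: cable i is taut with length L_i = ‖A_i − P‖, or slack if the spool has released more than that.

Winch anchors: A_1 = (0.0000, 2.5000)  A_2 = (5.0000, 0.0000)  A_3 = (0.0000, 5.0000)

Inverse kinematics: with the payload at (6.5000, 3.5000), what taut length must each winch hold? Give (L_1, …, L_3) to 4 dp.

(6.5765, 3.8079, 6.6708)

L_1: Δ = A_1−P = (-6.5000, -1.0000) → ‖Δ‖ = √43.2500 = 6.5765
L_2: Δ = A_2−P = (-1.5000, -3.5000) → ‖Δ‖ = √14.5000 = 3.8079
L_3: Δ = A_3−P = (-6.5000, 1.5000) → ‖Δ‖ = √44.5000 = 6.6708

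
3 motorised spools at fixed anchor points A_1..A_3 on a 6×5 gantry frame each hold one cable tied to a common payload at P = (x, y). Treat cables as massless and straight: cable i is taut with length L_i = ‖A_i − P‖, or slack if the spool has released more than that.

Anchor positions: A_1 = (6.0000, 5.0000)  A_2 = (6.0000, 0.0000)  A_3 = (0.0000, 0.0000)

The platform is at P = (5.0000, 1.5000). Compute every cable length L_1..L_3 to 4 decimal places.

(3.6401, 1.8028, 5.2202)

L_1 = √((6.0000−5.0000)² + (5.0000−1.5000)²) = 3.6401
L_2 = √((6.0000−5.0000)² + (0.0000−1.5000)²) = 1.8028
L_3 = √((0.0000−5.0000)² + (0.0000−1.5000)²) = 5.2202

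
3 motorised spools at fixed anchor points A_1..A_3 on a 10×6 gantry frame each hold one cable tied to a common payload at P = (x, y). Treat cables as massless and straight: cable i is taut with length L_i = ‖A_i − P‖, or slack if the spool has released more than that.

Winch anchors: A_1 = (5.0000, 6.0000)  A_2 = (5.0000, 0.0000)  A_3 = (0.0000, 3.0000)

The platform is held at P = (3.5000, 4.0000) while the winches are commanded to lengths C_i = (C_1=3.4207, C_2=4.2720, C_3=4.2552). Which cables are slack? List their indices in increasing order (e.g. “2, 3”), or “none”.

cable 1: √((1.5000)²+(2.0000)²)=2.5000, C_1=3.4207: slack
cable 2: √((1.5000)²+(-4.0000)²)=4.2720, C_2=4.2720: taut
cable 3: √((-3.5000)²+(-1.0000)²)=3.6401, C_3=4.2552: slack

1, 3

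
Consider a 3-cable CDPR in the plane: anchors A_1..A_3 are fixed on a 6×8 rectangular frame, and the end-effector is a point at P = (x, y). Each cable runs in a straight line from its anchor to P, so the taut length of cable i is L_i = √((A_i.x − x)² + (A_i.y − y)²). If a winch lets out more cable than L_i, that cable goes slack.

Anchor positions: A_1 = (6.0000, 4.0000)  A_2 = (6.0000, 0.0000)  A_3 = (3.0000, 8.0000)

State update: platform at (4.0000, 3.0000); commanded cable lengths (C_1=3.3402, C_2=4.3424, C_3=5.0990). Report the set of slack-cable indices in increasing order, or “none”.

1, 2

i=1: geometric 2.2361 vs commanded 3.3402 ⇒ slack
i=2: geometric 3.6056 vs commanded 4.3424 ⇒ slack
i=3: geometric 5.0990 vs commanded 5.0990 ⇒ taut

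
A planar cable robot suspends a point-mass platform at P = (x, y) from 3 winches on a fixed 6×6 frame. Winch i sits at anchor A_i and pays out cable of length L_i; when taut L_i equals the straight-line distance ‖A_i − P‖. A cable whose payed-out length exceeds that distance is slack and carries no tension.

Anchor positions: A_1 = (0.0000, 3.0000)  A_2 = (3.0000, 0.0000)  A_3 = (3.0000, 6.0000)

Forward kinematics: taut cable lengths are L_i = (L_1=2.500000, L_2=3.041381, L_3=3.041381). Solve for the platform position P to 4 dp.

(2.5000, 3.0000)

expand ‖A_i−P‖²=L_i² and subtract eq 1 (k_i ≔ ‖A_i‖²−L_i²)
k_1 = 0.0000+9.0000−6.2500 = 2.7500
eq1−eq2 → [-6.0000  6.0000]·P = 3.0000
eq1−eq3 → [-6.0000  -6.0000]·P = -33.0000
2×2 solve → P = (2.5000, 3.0000)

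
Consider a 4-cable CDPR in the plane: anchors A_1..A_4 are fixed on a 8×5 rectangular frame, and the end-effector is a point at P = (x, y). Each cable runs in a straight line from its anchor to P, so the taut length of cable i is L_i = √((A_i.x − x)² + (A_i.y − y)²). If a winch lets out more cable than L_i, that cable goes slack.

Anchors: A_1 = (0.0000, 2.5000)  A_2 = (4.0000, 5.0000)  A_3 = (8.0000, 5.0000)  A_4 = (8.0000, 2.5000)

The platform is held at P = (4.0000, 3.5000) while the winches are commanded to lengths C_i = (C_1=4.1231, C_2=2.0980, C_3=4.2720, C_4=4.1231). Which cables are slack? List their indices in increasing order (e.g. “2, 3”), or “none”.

cable 1: √((-4.0000)²+(-1.0000)²)=4.1231, C_1=4.1231: taut
cable 2: √((0.0000)²+(1.5000)²)=1.5000, C_2=2.0980: slack
cable 3: √((4.0000)²+(1.5000)²)=4.2720, C_3=4.2720: taut
cable 4: √((4.0000)²+(-1.0000)²)=4.1231, C_4=4.1231: taut

2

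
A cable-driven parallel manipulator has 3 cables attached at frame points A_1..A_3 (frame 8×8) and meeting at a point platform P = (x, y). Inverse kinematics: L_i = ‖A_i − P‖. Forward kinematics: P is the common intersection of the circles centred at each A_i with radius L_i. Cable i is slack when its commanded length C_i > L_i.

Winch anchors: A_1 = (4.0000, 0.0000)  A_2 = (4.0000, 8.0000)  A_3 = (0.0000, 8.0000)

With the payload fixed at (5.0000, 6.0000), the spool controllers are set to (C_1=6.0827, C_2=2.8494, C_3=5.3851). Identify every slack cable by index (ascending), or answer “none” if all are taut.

2

i=1: geometric 6.0828 vs commanded 6.0827 ⇒ taut
i=2: geometric 2.2361 vs commanded 2.8494 ⇒ slack
i=3: geometric 5.3852 vs commanded 5.3851 ⇒ taut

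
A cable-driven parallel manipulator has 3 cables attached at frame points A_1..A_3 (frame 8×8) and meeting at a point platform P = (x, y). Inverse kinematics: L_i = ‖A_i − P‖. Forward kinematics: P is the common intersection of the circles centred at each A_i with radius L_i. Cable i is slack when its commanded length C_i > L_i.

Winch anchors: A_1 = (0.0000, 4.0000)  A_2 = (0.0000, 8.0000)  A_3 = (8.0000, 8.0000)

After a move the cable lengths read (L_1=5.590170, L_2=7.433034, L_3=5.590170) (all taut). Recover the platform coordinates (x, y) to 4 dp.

circle eqns → linear via eq_j − eq_1; set q_j = A_j·A_j − L_j²
q_1 = 0.0000+16.0000−31.2500 = -15.2500
0.0000·x − 8.0000·y = q_1−q_2 = -24.0000
-16.0000·x − 8.0000·y = q_1−q_3 = -112.0000
solve first two rows → x=5.5000, y=3.0000

(5.5000, 3.0000)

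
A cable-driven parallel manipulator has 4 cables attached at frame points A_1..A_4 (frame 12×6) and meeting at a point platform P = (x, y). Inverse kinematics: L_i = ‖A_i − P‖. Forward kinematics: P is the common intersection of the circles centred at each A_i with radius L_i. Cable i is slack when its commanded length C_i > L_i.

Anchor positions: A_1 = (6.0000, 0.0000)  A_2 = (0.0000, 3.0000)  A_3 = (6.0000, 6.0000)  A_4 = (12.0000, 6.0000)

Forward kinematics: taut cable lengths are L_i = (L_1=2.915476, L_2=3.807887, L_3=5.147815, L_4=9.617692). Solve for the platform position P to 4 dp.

(3.5000, 1.5000)

expand ‖A_i−P‖²=L_i² and subtract eq 1 (c_i ≔ ‖A_i‖²−L_i²)
c_1 = 36.0000+0.0000−8.5000 = 27.5000
eq1−eq2 → [12.0000  -6.0000]·P = 33.0000
eq1−eq3 → [0.0000  -12.0000]·P = -18.0000
eq1−eq4 → [-12.0000  -12.0000]·P = -60.0000
2×2 solve → P = (3.5000, 1.5000)
check cable 4: ‖A_4−P‖² = 92.5000 ≈ L_4² = 92.5000 ✓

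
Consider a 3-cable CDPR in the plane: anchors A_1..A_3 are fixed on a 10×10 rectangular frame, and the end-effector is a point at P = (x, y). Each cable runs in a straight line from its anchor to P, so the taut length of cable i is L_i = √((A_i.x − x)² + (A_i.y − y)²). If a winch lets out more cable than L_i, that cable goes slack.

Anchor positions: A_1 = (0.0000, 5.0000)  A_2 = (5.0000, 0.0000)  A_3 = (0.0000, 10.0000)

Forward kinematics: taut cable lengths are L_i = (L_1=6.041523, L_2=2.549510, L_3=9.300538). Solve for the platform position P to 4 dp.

(5.5000, 2.5000)

circle eqns → linear via eq_j − eq_1; set q_j = A_j·A_j − L_j²
q_1 = 0.0000+25.0000−36.5000 = -11.5000
-10.0000·x + 10.0000·y = q_1−q_2 = -30.0000
0.0000·x − 10.0000·y = q_1−q_3 = -25.0000
solve first two rows → x=5.5000, y=2.5000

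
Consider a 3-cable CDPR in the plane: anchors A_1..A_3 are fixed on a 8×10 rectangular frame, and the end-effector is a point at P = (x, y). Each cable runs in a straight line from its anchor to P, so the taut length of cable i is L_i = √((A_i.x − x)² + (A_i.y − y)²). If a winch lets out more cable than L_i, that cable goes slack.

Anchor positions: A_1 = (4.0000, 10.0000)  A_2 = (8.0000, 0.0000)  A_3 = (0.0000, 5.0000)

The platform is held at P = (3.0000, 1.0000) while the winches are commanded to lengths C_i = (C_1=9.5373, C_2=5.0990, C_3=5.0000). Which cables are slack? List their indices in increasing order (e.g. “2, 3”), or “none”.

cable 1: L_1 = ‖A_1−P‖ = 9.0554;  C_1 = 9.5373 → slack
cable 2: L_2 = ‖A_2−P‖ = 5.0990;  C_2 = 5.0990 → taut
cable 3: L_3 = ‖A_3−P‖ = 5.0000;  C_3 = 5.0000 → taut

1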